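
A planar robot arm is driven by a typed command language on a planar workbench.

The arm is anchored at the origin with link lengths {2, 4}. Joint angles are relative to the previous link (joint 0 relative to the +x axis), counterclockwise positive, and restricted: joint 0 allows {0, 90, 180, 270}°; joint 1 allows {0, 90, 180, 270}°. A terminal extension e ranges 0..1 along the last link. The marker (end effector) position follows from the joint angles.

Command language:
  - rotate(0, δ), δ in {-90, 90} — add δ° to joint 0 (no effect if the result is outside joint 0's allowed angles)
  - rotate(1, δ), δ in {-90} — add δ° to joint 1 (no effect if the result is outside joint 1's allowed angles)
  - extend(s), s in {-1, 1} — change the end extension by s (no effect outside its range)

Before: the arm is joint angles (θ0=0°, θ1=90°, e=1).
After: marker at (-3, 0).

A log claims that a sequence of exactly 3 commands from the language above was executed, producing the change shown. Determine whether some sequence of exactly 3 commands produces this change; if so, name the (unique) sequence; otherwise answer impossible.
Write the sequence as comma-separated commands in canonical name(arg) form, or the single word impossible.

start: joint angles (θ0=0°, θ1=90°, e=1)
[1] after rotate(1, -90): joint angles (θ0=0°, θ1=0°, e=1)
[2] after rotate(1, -90): joint angles (θ0=0°, θ1=270°, e=1)
[3] after rotate(1, -90): joint angles (θ0=0°, θ1=180°, e=1)
no other 3-command option fits: unique.

rotate(1, -90), rotate(1, -90), rotate(1, -90)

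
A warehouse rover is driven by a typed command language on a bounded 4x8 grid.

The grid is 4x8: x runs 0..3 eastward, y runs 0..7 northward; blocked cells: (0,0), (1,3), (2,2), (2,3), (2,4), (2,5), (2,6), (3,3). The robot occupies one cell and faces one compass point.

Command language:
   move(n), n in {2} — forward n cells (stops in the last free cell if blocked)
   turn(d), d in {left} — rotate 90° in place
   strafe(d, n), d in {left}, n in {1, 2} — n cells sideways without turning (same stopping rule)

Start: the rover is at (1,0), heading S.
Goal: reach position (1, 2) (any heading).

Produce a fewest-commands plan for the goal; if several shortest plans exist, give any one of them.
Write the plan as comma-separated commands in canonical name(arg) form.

from: at (1,0), heading S
1. turn(left) → at (1,0), heading E
2. strafe(left, 2) → at (1,2), heading E
nothing shorter than 2 reaches the goal.

turn(left), strafe(left, 2)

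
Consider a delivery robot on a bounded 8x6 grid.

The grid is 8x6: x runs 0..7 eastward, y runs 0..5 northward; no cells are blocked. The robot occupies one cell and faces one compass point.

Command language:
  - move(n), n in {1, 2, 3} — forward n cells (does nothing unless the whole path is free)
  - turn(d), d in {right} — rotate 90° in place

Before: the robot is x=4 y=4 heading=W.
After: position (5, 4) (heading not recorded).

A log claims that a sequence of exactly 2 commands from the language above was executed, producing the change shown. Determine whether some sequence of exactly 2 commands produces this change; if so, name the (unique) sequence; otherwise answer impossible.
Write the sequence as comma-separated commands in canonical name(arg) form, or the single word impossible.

checked all 2-command options: none fits.

impossible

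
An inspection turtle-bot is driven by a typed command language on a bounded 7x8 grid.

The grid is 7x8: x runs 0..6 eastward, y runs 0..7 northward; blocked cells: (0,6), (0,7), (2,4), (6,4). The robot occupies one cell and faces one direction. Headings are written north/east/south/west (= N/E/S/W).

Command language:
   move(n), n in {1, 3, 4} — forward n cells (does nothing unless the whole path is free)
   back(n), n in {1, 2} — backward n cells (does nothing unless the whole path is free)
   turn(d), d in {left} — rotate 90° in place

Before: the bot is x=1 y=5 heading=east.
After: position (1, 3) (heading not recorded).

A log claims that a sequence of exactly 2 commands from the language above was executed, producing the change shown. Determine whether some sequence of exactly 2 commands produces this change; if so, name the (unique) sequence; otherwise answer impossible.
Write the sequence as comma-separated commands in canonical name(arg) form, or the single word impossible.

turn(left), back(2)

key: order matters: swapping turn(left) and back(2) lands elsewhere
from: x=1 y=5 heading=east
step 1 (turn(left)): x=1 y=5 heading=north
step 2 (back(2)): x=1 y=3 heading=north
no rival 2-sequence matches.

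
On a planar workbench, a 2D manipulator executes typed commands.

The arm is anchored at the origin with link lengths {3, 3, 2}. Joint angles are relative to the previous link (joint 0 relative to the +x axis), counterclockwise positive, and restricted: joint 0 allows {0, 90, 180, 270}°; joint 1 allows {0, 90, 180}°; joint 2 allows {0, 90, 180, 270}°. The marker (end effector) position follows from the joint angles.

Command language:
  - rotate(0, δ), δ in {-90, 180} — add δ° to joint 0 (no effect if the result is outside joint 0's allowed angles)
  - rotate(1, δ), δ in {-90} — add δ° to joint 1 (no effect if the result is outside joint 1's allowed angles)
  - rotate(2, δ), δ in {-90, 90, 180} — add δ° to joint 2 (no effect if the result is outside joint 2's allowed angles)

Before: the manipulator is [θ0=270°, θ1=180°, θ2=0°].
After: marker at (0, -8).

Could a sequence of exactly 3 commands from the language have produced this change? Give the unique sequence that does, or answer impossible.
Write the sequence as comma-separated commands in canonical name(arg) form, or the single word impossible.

begin: [θ0=270°, θ1=180°, θ2=0°]
1. rotate(1, -90) → [θ0=270°, θ1=90°, θ2=0°]
2. rotate(1, -90) → [θ0=270°, θ1=0°, θ2=0°]
3. rotate(1, -90) → [θ0=270°, θ1=0°, θ2=0°]
no other 3-command option fits: unique.

rotate(1, -90), rotate(1, -90), rotate(1, -90)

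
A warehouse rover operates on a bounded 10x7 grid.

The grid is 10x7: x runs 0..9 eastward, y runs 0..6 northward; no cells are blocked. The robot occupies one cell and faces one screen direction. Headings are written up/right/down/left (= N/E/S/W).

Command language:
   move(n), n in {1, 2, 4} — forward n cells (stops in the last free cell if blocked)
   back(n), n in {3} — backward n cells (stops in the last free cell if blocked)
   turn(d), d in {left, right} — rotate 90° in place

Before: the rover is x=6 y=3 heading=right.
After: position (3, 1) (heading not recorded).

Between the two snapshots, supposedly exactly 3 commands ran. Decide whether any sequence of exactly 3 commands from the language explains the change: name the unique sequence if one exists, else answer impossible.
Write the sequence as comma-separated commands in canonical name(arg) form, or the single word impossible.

key: running move(2) before back(3) would end elsewhere — order is forced
t0: x=6 y=3 heading=right
step 1 (back(3)): x=3 y=3 heading=right
step 2 (turn(right)): x=3 y=3 heading=down
step 3 (move(2)): x=3 y=1 heading=down
no other 3-command option fits: unique.

back(3), turn(right), move(2)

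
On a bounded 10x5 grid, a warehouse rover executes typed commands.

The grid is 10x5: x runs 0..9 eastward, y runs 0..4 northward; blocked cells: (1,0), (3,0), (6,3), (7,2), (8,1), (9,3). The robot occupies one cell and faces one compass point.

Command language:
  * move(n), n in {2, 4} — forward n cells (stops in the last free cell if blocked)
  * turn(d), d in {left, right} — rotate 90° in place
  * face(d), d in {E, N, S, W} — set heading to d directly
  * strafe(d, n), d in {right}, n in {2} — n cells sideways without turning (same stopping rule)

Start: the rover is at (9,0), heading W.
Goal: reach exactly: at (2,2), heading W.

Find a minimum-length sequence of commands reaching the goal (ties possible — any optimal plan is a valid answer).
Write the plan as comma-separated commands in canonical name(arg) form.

start: at (9,0), heading W
[1] after move(2): at (7,0), heading W
[2] after move(4): at (4,0), heading W
[3] after strafe(right, 2): at (4,2), heading W
[4] after move(2): at (2,2), heading W
shorter routes all fall short; 4 is best.

move(2), move(4), strafe(right, 2), move(2)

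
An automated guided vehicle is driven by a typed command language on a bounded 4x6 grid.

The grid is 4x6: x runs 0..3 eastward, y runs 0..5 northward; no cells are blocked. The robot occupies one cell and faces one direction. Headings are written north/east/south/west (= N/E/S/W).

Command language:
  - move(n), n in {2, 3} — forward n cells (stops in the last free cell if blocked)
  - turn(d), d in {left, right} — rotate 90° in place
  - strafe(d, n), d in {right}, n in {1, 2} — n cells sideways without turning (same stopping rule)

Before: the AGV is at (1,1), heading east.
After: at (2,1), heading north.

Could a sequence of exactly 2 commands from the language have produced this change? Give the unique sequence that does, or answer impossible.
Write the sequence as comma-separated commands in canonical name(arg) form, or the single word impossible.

key: cell and facing (now N) both changed — the 2 commands mix motion and turning
start: at (1,1), heading east
[1] after turn(left): at (1,1), heading north
[2] after strafe(right, 1): at (2,1), heading north
no other 2-command option fits: unique.

turn(left), strafe(right, 1)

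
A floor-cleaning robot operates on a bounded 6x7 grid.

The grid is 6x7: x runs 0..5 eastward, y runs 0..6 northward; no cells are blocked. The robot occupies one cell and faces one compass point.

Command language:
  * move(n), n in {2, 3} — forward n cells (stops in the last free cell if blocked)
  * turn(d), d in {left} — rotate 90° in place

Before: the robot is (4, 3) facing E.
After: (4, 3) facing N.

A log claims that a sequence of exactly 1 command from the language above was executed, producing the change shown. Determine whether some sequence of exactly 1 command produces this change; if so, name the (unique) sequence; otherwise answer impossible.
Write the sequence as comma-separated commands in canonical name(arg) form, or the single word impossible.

turn(left)

key: parked at (4,3) the whole time — nothing moves the robot
from: (4, 3) facing E
1. turn(left) → (4, 3) facing N
no other 1-command option fits: unique.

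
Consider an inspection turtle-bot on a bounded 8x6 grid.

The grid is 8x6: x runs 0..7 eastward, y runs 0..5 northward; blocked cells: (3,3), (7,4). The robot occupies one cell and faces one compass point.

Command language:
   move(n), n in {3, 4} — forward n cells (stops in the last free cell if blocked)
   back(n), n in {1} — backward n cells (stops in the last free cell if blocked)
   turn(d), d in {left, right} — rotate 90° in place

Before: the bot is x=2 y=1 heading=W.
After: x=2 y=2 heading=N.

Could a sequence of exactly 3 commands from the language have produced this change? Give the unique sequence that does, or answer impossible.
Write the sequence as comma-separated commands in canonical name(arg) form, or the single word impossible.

impossible

checked all 3-command options: none fits.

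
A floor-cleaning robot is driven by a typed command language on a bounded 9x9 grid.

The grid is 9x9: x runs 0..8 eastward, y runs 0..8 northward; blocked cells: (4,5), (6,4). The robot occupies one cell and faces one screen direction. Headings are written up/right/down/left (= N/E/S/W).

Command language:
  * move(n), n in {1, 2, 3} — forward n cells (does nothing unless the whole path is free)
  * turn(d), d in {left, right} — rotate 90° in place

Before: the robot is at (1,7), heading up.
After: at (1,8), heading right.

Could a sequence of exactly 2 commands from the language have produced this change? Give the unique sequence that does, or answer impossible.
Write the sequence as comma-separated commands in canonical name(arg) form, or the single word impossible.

move(1), turn(right)

key: position moved to (1,8) AND the heading swung to E — translation plus rotation needed
begin: at (1,7), heading up
1. move(1) → at (1,8), heading up
2. turn(right) → at (1,8), heading right
no other 2-command option fits: unique.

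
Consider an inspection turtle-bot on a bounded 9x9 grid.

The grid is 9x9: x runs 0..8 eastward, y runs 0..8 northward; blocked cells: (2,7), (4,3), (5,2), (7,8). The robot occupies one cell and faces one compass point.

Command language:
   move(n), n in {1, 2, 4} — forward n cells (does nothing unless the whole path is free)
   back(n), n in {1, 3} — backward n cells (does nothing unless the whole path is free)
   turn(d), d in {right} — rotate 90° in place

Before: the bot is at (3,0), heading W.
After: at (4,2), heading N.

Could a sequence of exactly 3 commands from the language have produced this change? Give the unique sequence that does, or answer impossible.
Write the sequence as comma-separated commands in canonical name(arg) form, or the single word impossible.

back(1), turn(right), move(2)

key: order matters: swapping back(1) and move(2) lands elsewhere
t0: at (3,0), heading W
[1] after back(1): at (4,0), heading W
[2] after turn(right): at (4,0), heading N
[3] after move(2): at (4,2), heading N
no rival 3-sequence matches.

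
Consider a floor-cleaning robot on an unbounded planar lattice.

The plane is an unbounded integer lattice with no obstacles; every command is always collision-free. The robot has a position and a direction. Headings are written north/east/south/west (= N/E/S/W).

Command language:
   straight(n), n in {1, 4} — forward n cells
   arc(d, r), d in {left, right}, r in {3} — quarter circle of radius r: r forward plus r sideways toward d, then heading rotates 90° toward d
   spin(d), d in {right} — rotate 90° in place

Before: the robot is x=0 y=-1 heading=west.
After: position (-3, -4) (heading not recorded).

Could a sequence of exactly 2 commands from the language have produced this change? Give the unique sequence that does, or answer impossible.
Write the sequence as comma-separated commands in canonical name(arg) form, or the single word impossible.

arc(left, 3), spin(right)

key: order matters: swapping arc(left, 3) and spin(right) lands elsewhere
begin: x=0 y=-1 heading=west
[1] after arc(left, 3): x=-3 y=-4 heading=south
[2] after spin(right): x=-3 y=-4 heading=west
no rival 2-sequence matches.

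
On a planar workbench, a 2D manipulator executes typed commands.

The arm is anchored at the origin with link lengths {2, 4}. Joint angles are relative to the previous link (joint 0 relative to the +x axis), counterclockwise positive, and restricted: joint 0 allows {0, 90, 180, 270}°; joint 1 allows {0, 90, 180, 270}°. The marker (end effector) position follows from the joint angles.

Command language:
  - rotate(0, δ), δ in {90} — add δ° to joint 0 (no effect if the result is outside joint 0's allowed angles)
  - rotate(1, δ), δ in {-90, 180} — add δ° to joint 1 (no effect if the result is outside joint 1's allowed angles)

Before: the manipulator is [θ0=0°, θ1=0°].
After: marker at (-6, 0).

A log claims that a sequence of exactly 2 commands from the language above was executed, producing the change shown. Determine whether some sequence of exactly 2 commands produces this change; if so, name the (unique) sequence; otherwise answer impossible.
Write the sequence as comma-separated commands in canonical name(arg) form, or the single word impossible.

initial: [θ0=0°, θ1=0°]
step 1 (rotate(0, 90)): [θ0=90°, θ1=0°]
step 2 (rotate(0, 90)): [θ0=180°, θ1=0°]
no rival 2-sequence matches.

rotate(0, 90), rotate(0, 90)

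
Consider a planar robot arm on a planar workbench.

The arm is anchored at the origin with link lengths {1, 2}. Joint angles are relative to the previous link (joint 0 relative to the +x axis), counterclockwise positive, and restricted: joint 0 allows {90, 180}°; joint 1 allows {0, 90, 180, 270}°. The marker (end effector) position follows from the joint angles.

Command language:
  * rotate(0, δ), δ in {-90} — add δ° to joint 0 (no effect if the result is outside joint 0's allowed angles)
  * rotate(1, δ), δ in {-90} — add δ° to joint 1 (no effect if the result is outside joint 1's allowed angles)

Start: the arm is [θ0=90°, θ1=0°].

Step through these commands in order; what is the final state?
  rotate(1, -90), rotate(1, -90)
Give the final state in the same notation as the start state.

initial: [θ0=90°, θ1=0°]
t=1 rotate(1, -90) ⇒ [θ0=90°, θ1=270°]
t=2 rotate(1, -90) ⇒ [θ0=90°, θ1=180°]

[θ0=90°, θ1=180°]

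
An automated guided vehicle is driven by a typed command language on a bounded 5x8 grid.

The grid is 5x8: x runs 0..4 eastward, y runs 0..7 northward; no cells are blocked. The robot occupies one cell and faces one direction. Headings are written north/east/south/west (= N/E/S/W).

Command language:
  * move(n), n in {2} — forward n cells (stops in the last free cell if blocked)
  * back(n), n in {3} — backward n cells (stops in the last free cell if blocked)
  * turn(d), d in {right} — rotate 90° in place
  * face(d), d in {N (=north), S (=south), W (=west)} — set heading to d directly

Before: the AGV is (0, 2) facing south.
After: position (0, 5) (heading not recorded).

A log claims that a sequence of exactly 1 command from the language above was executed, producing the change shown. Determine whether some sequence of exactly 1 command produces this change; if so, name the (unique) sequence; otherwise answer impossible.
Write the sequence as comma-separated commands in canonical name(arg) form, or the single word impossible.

from: (0, 2) facing south
1. back(3) → (0, 5) facing south
all 6 alternatives checked — unique.

back(3)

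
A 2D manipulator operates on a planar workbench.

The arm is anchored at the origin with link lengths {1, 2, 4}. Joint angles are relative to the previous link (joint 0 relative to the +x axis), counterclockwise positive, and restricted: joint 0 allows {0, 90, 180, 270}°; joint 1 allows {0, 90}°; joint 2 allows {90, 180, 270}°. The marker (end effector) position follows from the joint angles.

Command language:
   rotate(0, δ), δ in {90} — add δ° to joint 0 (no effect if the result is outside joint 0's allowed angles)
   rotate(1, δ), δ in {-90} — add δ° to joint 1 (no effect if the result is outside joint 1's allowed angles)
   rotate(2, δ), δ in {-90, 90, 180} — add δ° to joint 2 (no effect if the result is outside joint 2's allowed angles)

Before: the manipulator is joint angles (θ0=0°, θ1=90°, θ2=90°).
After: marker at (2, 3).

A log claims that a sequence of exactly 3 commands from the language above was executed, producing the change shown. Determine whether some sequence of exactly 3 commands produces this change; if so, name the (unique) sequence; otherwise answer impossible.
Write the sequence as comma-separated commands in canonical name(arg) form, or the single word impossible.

start: joint angles (θ0=0°, θ1=90°, θ2=90°)
1. rotate(0, 90) → joint angles (θ0=90°, θ1=90°, θ2=90°)
2. rotate(0, 90) → joint angles (θ0=180°, θ1=90°, θ2=90°)
3. rotate(0, 90) → joint angles (θ0=270°, θ1=90°, θ2=90°)
all 125 alternatives checked — unique.

rotate(0, 90), rotate(0, 90), rotate(0, 90)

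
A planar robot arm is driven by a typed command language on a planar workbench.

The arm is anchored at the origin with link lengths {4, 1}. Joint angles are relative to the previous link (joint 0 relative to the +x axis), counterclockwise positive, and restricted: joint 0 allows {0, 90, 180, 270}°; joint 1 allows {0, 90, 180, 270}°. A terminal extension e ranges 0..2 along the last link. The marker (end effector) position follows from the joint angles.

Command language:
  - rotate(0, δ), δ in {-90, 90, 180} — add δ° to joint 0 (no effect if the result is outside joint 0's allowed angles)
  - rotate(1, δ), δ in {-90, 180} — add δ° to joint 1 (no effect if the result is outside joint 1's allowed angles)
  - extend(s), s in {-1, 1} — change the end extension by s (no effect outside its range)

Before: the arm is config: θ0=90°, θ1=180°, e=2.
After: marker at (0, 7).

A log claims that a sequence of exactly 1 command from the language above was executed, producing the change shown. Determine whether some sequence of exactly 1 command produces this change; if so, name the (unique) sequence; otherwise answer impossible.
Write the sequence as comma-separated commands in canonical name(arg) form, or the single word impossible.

initial: config: θ0=90°, θ1=180°, e=2
1. rotate(1, 180) → config: θ0=90°, θ1=0°, e=2
all 7 alternatives checked — unique.

rotate(1, 180)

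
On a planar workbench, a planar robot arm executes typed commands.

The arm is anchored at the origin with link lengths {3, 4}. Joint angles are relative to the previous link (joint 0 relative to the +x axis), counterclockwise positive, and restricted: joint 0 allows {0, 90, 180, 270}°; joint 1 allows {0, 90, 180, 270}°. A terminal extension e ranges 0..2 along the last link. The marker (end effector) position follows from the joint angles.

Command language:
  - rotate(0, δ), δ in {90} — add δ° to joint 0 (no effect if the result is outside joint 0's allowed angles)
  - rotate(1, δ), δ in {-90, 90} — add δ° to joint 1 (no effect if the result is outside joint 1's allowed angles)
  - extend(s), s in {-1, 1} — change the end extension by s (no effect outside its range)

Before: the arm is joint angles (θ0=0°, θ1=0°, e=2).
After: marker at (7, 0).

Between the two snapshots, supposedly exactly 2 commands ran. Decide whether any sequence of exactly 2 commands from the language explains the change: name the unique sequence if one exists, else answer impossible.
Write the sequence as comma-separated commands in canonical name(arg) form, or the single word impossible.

initial: joint angles (θ0=0°, θ1=0°, e=2)
1. extend(-1) → joint angles (θ0=0°, θ1=0°, e=1)
2. extend(-1) → joint angles (θ0=0°, θ1=0°, e=0)
uniquely the one of 25 2-step routes that fits.

extend(-1), extend(-1)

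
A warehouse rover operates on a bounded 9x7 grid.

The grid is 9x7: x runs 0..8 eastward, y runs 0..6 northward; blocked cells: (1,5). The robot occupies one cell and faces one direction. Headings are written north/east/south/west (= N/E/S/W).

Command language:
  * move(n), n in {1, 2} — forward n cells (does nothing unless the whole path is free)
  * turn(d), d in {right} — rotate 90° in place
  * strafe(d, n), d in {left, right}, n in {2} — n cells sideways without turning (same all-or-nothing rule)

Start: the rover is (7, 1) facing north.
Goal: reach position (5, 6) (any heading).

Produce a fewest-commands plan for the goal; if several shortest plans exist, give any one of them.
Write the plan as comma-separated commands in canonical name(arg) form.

t0: (7, 1) facing north
[1] after strafe(left, 2): (5, 1) facing north
[2] after move(1): (5, 2) facing north
[3] after move(2): (5, 4) facing north
[4] after move(2): (5, 6) facing north
minimal: 4 command(s), checked below 4.

strafe(left, 2), move(1), move(2), move(2)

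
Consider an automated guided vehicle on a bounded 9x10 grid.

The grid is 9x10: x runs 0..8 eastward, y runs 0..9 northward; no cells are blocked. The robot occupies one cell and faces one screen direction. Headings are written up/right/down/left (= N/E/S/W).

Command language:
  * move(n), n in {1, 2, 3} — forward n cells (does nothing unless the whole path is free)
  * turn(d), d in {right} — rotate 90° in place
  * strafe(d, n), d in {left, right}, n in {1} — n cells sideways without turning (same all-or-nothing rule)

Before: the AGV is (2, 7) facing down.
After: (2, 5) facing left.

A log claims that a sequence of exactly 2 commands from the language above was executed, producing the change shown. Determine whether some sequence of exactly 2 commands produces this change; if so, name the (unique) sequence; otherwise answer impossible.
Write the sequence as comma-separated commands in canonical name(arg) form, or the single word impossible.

move(2), turn(right)

key: running turn(right) before move(2) would end elsewhere — order is forced
t0: (2, 7) facing down
[1] after move(2): (2, 5) facing down
[2] after turn(right): (2, 5) facing left
uniquely the one of 36 2-step routes that fits.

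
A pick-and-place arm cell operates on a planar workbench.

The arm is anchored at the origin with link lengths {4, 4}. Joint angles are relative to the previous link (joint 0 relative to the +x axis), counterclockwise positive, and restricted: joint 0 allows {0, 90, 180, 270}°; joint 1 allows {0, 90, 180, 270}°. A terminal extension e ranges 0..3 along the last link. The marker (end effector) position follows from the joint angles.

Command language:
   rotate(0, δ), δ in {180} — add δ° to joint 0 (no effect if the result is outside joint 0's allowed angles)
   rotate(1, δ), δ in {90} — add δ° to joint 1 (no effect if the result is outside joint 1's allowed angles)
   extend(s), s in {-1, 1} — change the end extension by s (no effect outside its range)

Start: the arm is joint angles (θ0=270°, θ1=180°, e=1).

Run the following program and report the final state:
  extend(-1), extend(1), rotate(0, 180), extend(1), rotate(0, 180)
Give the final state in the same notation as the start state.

joint angles (θ0=270°, θ1=180°, e=2)

t0: joint angles (θ0=270°, θ1=180°, e=1)
1. extend(-1) → joint angles (θ0=270°, θ1=180°, e=0)
2. extend(1) → joint angles (θ0=270°, θ1=180°, e=1)
3. rotate(0, 180) → joint angles (θ0=90°, θ1=180°, e=1)
4. extend(1) → joint angles (θ0=90°, θ1=180°, e=2)
5. rotate(0, 180) → joint angles (θ0=270°, θ1=180°, e=2)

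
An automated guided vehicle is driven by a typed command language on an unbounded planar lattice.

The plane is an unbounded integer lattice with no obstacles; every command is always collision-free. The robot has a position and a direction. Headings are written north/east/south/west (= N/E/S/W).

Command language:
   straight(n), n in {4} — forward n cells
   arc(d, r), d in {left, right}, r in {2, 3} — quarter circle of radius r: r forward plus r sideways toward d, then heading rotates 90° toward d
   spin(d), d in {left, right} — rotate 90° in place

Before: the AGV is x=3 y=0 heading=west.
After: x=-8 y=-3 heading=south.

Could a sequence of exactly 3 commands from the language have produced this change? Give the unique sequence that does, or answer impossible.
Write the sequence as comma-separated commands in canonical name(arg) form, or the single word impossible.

key: running arc(left, 3) before straight(4) would end elsewhere — order is forced
from: x=3 y=0 heading=west
[1] after straight(4): x=-1 y=0 heading=west
[2] after straight(4): x=-5 y=0 heading=west
[3] after arc(left, 3): x=-8 y=-3 heading=south
uniquely the one of 343 3-step routes that fits.

straight(4), straight(4), arc(left, 3)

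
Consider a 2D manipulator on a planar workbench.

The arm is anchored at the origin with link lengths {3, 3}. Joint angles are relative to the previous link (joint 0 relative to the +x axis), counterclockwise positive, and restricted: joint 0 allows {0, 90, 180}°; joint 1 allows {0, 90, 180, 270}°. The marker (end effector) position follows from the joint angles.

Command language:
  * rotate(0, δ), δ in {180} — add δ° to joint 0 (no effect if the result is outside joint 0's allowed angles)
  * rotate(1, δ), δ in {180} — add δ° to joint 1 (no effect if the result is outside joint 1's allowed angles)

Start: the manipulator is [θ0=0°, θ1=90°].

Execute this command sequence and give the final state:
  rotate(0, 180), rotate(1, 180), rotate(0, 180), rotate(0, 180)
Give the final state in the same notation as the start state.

[θ0=180°, θ1=270°]

from: [θ0=0°, θ1=90°]
t=1 rotate(0, 180) ⇒ [θ0=180°, θ1=90°]
t=2 rotate(1, 180) ⇒ [θ0=180°, θ1=270°]
t=3 rotate(0, 180) ⇒ [θ0=0°, θ1=270°]
t=4 rotate(0, 180) ⇒ [θ0=180°, θ1=270°]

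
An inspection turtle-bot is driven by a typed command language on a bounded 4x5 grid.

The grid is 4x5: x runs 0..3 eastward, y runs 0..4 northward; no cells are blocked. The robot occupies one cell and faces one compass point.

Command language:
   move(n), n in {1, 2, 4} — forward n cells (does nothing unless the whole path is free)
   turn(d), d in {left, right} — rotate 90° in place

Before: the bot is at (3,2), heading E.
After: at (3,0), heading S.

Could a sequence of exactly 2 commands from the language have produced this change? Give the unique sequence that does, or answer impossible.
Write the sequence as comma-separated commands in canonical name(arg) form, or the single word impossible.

key: position moved to (3,0) AND the heading swung to S — translation plus rotation needed
from: at (3,2), heading E
step 1 (turn(right)): at (3,2), heading S
step 2 (move(2)): at (3,0), heading S
all 25 alternatives checked — unique.

turn(right), move(2)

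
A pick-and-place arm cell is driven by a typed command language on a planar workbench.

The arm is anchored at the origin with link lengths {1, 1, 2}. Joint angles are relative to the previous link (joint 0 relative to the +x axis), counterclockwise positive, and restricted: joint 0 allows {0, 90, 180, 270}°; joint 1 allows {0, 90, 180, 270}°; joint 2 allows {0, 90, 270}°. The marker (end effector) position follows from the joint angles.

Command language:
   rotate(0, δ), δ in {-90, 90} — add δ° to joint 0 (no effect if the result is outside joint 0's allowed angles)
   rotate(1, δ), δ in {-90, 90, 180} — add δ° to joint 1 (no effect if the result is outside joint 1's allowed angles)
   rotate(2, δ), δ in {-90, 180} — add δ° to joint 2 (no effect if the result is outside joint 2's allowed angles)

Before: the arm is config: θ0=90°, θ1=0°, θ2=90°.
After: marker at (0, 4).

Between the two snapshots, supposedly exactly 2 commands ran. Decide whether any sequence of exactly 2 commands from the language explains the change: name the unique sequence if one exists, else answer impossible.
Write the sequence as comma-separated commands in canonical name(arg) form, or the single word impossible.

rotate(2, -90), rotate(2, 180)

key: order matters: swapping rotate(2, -90) and rotate(2, 180) lands elsewhere
t0: config: θ0=90°, θ1=0°, θ2=90°
[1] after rotate(2, -90): config: θ0=90°, θ1=0°, θ2=0°
[2] after rotate(2, 180): config: θ0=90°, θ1=0°, θ2=0°
uniquely the one of 49 2-step routes that fits.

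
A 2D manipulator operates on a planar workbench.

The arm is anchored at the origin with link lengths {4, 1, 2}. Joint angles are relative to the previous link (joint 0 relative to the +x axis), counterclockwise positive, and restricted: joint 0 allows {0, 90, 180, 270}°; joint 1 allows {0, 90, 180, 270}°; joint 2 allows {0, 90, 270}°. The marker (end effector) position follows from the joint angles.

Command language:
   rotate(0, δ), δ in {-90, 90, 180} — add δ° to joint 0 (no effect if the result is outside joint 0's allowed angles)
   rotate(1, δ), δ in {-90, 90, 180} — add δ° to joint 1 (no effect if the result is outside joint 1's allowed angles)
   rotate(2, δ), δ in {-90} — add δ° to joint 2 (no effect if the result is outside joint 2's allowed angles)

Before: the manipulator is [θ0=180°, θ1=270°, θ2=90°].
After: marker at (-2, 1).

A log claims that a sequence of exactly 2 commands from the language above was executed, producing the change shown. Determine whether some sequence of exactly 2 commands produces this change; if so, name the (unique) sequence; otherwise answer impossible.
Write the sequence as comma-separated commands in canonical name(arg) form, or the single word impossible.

rotate(2, -90), rotate(2, -90)

initial: [θ0=180°, θ1=270°, θ2=90°]
1. rotate(2, -90) → [θ0=180°, θ1=270°, θ2=0°]
2. rotate(2, -90) → [θ0=180°, θ1=270°, θ2=270°]
no other 2-command option fits: unique.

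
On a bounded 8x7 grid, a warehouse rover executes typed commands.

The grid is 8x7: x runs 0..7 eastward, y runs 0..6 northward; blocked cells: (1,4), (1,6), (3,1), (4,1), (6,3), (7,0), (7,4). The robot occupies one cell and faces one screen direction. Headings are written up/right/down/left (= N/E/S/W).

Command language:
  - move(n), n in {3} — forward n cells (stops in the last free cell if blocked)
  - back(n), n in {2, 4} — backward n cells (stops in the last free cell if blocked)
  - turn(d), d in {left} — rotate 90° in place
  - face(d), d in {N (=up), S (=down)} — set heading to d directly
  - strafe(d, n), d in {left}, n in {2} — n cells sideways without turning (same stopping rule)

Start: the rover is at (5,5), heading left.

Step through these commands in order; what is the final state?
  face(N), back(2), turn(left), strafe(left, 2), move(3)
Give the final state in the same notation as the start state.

at (5,1), heading left

t0: at (5,5), heading left
[1] after face(N): at (5,5), heading up
[2] after back(2): at (5,3), heading up
[3] after turn(left): at (5,3), heading left
[4] after strafe(left, 2): at (5,1), heading left
[5] after move(3): at (5,1), heading left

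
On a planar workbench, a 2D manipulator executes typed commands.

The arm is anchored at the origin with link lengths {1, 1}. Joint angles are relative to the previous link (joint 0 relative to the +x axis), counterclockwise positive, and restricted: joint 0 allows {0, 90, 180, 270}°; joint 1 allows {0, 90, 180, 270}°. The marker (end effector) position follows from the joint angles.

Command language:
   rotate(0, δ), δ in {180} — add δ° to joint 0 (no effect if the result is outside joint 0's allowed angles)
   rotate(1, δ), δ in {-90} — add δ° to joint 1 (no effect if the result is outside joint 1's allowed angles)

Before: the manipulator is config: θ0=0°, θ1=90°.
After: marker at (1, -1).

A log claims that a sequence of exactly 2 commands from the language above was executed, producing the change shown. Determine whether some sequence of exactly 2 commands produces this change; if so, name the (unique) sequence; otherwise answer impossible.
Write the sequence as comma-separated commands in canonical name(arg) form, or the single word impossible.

from: config: θ0=0°, θ1=90°
[1] after rotate(1, -90): config: θ0=0°, θ1=0°
[2] after rotate(1, -90): config: θ0=0°, θ1=270°
no other 2-command option fits: unique.

rotate(1, -90), rotate(1, -90)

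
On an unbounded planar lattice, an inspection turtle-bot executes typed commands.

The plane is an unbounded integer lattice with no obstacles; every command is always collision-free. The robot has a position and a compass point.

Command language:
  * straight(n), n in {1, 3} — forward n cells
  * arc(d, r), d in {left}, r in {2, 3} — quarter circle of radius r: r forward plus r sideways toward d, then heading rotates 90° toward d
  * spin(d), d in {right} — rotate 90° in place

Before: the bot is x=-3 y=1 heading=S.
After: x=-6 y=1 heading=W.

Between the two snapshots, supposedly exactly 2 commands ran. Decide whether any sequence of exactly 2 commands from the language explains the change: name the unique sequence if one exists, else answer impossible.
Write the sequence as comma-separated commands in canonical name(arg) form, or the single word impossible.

key: position moved to (-6,1) AND the heading swung to W — translation plus rotation needed
from: x=-3 y=1 heading=S
t=1 spin(right) ⇒ x=-3 y=1 heading=W
t=2 straight(3) ⇒ x=-6 y=1 heading=W
uniquely the one of 25 2-step routes that fits.

spin(right), straight(3)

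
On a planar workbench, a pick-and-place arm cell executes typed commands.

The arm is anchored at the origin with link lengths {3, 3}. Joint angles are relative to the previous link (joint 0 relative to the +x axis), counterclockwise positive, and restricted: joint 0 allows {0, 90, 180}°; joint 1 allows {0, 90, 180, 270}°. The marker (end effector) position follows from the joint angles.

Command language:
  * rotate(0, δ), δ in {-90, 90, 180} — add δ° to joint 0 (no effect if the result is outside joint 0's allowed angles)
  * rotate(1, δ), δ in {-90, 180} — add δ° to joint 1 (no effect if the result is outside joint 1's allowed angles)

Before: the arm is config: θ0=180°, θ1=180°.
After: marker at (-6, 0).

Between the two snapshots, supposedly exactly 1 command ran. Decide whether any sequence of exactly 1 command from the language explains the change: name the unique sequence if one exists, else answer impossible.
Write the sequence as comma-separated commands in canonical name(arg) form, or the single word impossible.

start: config: θ0=180°, θ1=180°
1. rotate(1, 180) → config: θ0=180°, θ1=0°
all 5 alternatives checked — unique.

rotate(1, 180)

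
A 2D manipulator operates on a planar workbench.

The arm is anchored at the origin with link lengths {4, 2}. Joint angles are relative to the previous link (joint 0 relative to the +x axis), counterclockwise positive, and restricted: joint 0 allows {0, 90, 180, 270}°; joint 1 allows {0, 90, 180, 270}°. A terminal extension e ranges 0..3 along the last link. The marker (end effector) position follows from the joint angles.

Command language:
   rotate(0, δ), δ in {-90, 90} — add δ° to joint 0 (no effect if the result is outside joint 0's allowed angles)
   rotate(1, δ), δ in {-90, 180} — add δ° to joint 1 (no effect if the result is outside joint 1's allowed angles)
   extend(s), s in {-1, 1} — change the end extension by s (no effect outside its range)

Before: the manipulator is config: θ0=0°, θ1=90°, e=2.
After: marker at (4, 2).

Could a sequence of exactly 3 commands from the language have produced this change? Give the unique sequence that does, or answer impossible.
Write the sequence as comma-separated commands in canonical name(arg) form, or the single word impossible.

extend(-1), extend(-1), extend(-1)

initial: config: θ0=0°, θ1=90°, e=2
t=1 extend(-1) ⇒ config: θ0=0°, θ1=90°, e=1
t=2 extend(-1) ⇒ config: θ0=0°, θ1=90°, e=0
t=3 extend(-1) ⇒ config: θ0=0°, θ1=90°, e=0
no other 3-command option fits: unique.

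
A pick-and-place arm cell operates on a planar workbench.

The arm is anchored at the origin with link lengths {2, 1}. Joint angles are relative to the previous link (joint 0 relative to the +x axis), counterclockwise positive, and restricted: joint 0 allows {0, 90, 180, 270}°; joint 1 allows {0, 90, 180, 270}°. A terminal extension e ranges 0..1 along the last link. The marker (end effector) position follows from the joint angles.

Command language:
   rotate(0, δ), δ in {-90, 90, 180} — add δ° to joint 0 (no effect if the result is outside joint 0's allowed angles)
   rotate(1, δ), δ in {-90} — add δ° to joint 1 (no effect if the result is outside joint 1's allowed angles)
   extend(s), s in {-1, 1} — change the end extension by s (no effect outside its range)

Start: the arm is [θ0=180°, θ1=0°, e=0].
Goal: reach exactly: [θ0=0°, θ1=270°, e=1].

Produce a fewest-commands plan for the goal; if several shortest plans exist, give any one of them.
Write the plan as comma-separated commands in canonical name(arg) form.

rotate(1, -90), rotate(0, 180), extend(1)

begin: [θ0=180°, θ1=0°, e=0]
[1] after rotate(1, -90): [θ0=180°, θ1=270°, e=0]
[2] after rotate(0, 180): [θ0=0°, θ1=270°, e=0]
[3] after extend(1): [θ0=0°, θ1=270°, e=1]
nothing shorter than 3 reaches the goal.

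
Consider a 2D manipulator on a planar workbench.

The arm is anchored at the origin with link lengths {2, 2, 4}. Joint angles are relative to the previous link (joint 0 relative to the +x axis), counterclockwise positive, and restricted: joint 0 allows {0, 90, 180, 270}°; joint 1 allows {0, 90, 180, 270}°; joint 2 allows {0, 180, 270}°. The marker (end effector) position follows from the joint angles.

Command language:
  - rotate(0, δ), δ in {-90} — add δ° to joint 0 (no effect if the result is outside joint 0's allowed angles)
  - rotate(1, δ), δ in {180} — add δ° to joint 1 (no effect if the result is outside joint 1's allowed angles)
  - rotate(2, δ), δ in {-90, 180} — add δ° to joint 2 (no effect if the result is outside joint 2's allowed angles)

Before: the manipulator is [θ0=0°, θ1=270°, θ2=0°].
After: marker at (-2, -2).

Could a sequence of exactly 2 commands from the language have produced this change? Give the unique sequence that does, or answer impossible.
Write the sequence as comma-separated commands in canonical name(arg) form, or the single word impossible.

key: running rotate(2, 180) before rotate(2, -90) would end elsewhere — order is forced
initial: [θ0=0°, θ1=270°, θ2=0°]
1. rotate(2, -90) → [θ0=0°, θ1=270°, θ2=270°]
2. rotate(2, 180) → [θ0=0°, θ1=270°, θ2=270°]
no other 2-command option fits: unique.

rotate(2, -90), rotate(2, 180)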